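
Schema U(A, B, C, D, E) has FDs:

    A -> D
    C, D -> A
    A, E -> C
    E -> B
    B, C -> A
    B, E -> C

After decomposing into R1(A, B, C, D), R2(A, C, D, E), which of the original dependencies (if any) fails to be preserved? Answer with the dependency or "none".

E -> B

Check E → B: no single fragment contains all of {B, E}, and the restricted closure of {E} across the fragments never reaches {B}.
A → D is preserved.
C, D → A is preserved.
A, E → C is preserved.
B, C → A is preserved.
B, E → C is preserved.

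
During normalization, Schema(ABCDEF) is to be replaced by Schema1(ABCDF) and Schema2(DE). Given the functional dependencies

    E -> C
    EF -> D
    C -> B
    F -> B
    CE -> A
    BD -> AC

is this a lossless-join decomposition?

Common attributes: Schema1 ∩ Schema2 = {D}.
No dependency enlarges {D}, so (D)⁺ = {D}.
The closure contains neither all of Schema1 = {ABCDF} nor all of Schema2 = {DE}, so the common attributes are not a superkey of either fragment. The join is lossy.

No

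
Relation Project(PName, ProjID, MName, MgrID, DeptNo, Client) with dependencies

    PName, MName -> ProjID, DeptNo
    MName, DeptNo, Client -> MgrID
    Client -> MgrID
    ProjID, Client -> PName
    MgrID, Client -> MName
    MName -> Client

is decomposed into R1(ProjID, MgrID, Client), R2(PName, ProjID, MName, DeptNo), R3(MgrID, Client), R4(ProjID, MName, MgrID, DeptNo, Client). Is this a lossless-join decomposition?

Yes

Chase test. Columns are PName, ProjID, MName, MgrID, DeptNo, Client; row i has aⱼ where attribute j ∈ Ri, else bᵢⱼ.
Initial tableau (one row per fragment):
  row 1: b11 a2 b13 a4 b15 a6
  row 2: a1 a2 a3 b24 a5 b26
  row 3: b31 b32 b33 a4 b35 a6
  row 4: b41 a2 a3 a4 a5 a6
Rows 1 and 4 agree on ProjID, Client; apply ProjID, Client→PName and equate their PName entries.
Rows 1 and 3 agree on MgrID, Client; apply MgrID, Client→MName and equate their MName entries.
Rows 1 and 4 agree on MgrID, Client; apply MgrID, Client→MName and equate their MName entries.
Rows 1 and 2 agree on MName; apply MName→Client and equate their Client entries.
Rows 1 and 4 agree on PName, MName; apply PName, MName→ProjID, DeptNo and equate their ProjID, DeptNo entries.
Rows 1 and 2 agree on MName, DeptNo, Client; apply MName, DeptNo, Client→MgrID and equate their MgrID entries.
Rows 1 and 2 agree on ProjID, Client; apply ProjID, Client→PName and equate their PName entries.
Row 1 is now all distinguished symbols — the join is lossless.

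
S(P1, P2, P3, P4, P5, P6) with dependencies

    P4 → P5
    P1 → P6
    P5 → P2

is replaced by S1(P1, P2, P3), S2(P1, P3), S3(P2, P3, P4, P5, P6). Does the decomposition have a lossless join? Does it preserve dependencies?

Lossless test (chase): Rows 1 and 2 agree on P1; apply P1→P6 and equate their P6 entries. No row becomes fully distinguished — the join is lossy.
Dependency preservation: the restricted closure of {P1} across the fragments never reaches {P6}, so P1 → P6 cannot be enforced without a join — not preserved.

lossy and not dependency-preserving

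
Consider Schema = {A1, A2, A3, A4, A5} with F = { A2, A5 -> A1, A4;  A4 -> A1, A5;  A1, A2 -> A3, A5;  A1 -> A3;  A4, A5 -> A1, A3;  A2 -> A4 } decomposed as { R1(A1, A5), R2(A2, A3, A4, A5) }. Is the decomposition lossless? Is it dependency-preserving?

lossy and not dependency-preserving

Lossless test: (A5)⁺ = {A5}, which is a superkey of neither fragment — lossy.
Dependency preservation: the restricted closure of {A2, A5} across the fragments never reaches {A1, A4}, so A2, A5 → A1, A4 cannot be enforced without a join — not preserved.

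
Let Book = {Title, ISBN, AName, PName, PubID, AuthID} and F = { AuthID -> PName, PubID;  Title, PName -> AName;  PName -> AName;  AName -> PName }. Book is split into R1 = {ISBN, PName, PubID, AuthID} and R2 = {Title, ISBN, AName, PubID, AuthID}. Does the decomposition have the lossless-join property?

Yes

Common attributes: R1 ∩ R2 = {ISBN, PubID, AuthID}.
Closure of {ISBN, PubID, AuthID}: AuthID → PName, PubID applies, adding PName; PName → AName applies, adding AName. So (ISBN, PubID, AuthID)⁺ = {ISBN, AName, PName, PubID, AuthID}.
This closure contains every attribute of R1, so R1 ∩ R2 → R1. The join is lossless.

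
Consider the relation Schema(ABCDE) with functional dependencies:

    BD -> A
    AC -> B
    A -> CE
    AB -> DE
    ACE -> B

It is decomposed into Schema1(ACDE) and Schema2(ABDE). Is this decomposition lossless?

Common attributes: Schema1 ∩ Schema2 = {ADE}.
Closure of {ADE}: A → CE applies, adding C; ACE → B applies, adding B. So (ADE)⁺ = {ABCDE}.
This closure contains every attribute of Schema1, so Schema1 ∩ Schema2 → Schema1. The join is lossless.

Yes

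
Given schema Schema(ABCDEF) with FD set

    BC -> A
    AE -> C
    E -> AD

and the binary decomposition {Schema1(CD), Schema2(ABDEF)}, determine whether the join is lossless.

No

Common attributes: Schema1 ∩ Schema2 = {D}.
No dependency enlarges {D}, so (D)⁺ = {D}.
The closure contains neither all of Schema1 = {CD} nor all of Schema2 = {ABDEF}, so the common attributes are not a superkey of either fragment. The join is lossy.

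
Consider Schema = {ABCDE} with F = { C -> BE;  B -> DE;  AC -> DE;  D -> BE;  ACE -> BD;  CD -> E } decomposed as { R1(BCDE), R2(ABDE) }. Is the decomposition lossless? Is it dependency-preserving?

lossy but dependency-preserving

Lossless test: (BDE)⁺ = {BDE}, which is a superkey of neither fragment — lossy.
Dependency preservation: AC → DE; ACE → BD are not contained in any single fragment, but the restricted closure of each left-hand side across the fragments still reaches the right-hand side; the remaining FDs each lie inside some fragment. All dependencies are preserved.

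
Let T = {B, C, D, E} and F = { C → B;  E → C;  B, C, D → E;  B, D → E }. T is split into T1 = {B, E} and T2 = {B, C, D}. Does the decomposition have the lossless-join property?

No

Common attributes: T1 ∩ T2 = {B}.
No dependency enlarges {B}, so (B)⁺ = {B}.
The closure contains neither all of T1 = {B, E} nor all of T2 = {B, C, D}, so the common attributes are not a superkey of either fragment. The join is lossy.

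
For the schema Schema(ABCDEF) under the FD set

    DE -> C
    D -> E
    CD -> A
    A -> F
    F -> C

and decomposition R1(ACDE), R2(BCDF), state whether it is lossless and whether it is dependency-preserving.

Lossless test: (CD)⁺ = {ACDEF}, which contains all of one fragment — lossless.
Dependency preservation: the restricted closure of {A} across the fragments never reaches {F}, so A → F cannot be enforced without a join — not preserved.

lossless but not dependency-preserving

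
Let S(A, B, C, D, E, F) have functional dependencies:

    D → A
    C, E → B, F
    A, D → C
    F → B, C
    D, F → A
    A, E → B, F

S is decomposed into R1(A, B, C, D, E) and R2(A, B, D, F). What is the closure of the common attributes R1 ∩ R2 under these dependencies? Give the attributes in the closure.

R1 ∩ R2 = {A, B, D}.
A, D → C applies, adding C
Closure: {A, B, C, D}.

A, B, C, D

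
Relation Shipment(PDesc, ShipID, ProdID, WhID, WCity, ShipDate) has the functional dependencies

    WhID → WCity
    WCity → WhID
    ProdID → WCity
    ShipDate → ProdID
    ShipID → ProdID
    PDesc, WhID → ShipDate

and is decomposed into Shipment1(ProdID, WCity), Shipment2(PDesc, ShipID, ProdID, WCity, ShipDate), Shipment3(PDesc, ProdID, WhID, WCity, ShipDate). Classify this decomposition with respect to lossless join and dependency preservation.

lossless and dependency-preserving

Lossless test (chase): Rows 1 and 2 agree on WCity; apply WCity→WhID and equate their WhID entries. Rows 1 and 3 agree on WCity; apply WCity→WhID and equate their WhID entries. Row 2 is now all distinguished symbols — the join is lossless.
Dependency preservation: every FD's attributes lie within a single fragment, so each can be enforced locally — preserved.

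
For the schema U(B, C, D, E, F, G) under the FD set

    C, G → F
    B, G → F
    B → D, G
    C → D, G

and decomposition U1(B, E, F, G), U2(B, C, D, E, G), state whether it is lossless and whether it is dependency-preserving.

Lossless test: (B, E, G)⁺ = {B, D, E, F, G}, which contains all of one fragment — lossless.
Dependency preservation: the restricted closure of {C, G} across the fragments never reaches {F}, so C, G → F cannot be enforced without a join — not preserved.

lossless but not dependency-preserving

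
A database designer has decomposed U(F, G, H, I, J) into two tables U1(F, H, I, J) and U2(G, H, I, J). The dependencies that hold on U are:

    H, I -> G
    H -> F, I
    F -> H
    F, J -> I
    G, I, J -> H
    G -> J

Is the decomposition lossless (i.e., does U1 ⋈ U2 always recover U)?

Yes

Common attributes: U1 ∩ U2 = {H, I, J}.
Closure of {H, I, J}: H, I → G applies, adding G; H → F, I applies, adding F. So (H, I, J)⁺ = {F, G, H, I, J}.
This closure contains every attribute of U1, so U1 ∩ U2 → U1. The join is lossless.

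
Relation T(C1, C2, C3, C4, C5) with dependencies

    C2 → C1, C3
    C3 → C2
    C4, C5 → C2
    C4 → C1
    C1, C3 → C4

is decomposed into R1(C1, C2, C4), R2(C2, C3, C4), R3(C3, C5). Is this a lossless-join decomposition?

Yes

Chase test. Columns are C1, C2, C3, C4, C5; row i has aⱼ where attribute j ∈ Ri, else bᵢⱼ.
Initial tableau (one row per fragment):
  row 1: a1 a2 b13 a4 b15
  row 2: b21 a2 a3 a4 b25
  row 3: b31 b32 a3 b34 a5
Rows 1 and 2 agree on C2; apply C2→C1, C3 and equate their C1, C3 entries.
Rows 1 and 3 agree on C3; apply C3→C2 and equate their C2 entries.
Rows 1 and 3 agree on C2; apply C2→C1, C3 and equate their C1, C3 entries.
Rows 1 and 3 agree on C1, C3; apply C1, C3→C4 and equate their C4 entries.
Row 3 is now all distinguished symbols — the join is lossless.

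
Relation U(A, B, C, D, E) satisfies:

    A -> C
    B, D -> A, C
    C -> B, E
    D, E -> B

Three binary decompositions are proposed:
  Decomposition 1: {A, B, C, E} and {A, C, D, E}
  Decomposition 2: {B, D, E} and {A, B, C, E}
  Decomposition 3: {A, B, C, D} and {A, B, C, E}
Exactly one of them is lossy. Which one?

Decomposition 2

Decomposition 1: common = {A, C, E}, closure = {A, B, C, E} → lossless.
Decomposition 2: common = {B, E}, closure = {B, E} → lossy.
Decomposition 3: common = {A, B, C}, closure = {A, B, C, E} → lossless.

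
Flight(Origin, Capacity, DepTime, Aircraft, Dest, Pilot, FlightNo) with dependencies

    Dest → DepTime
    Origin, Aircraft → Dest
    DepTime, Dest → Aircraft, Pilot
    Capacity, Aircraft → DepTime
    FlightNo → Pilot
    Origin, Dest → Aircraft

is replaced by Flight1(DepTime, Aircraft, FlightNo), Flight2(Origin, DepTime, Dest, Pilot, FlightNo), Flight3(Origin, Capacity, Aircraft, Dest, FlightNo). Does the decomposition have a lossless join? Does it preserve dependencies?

lossless but not dependency-preserving

Lossless test (chase): Rows 2 and 3 agree on Dest; apply Dest→DepTime and equate their DepTime entries. Rows 2 and 3 agree on DepTime, Dest; apply DepTime, Dest→Aircraft, Pilot and equate their Aircraft, Pilot entries. Rows 1 and 2 agree on FlightNo; apply FlightNo→Pilot and equate their Pilot entries. Row 3 is now all distinguished symbols — the join is lossless.
Dependency preservation: the restricted closure of {Capacity, Aircraft} across the fragments never reaches {DepTime}, so Capacity, Aircraft → DepTime cannot be enforced without a join — not preserved.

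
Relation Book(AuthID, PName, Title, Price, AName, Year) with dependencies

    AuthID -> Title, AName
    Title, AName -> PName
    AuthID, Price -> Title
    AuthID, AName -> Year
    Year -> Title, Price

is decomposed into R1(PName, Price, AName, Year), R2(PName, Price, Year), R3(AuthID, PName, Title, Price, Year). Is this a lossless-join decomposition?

No

Chase test. Columns are AuthID, PName, Title, Price, AName, Year; row i has aⱼ where attribute j ∈ Ri, else bᵢⱼ.
Initial tableau (one row per fragment):
  row 1: b11 a2 b13 a4 a5 a6
  row 2: b21 a2 b23 a4 b25 a6
  row 3: a1 a2 a3 a4 b35 a6
Rows 1 and 2 agree on Year; apply Year→Title, Price and equate their Title, Price entries.
Rows 1 and 3 agree on Year; apply Year→Title, Price and equate their Title, Price entries.
No row becomes fully distinguished — the join is lossy.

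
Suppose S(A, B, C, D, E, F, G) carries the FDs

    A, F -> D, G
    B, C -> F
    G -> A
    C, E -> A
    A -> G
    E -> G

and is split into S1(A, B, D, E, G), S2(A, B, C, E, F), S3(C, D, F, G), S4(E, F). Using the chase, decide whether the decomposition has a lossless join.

Chase test. Columns are A, B, C, D, E, F, G; row i has aⱼ where attribute j ∈ Si, else bᵢⱼ.
Initial tableau (one row per fragment):
  row 1: a1 a2 b13 a4 a5 b16 a7
  row 2: a1 a2 a3 b24 a5 a6 b27
  row 3: b31 b32 a3 a4 b35 a6 a7
  row 4: b41 b42 b43 b44 a5 a6 b47
Rows 1 and 3 agree on G; apply G→A and equate their A entries.
Rows 1 and 2 agree on A; apply A→G and equate their G entries.
Rows 1 and 4 agree on E; apply E→G and equate their G entries.
Rows 2 and 3 agree on A, F; apply A, F→D, G and equate their D, G entries.
Rows 1 and 4 agree on G; apply G→A and equate their A entries.
Rows 2 and 4 agree on A, F; apply A, F→D, G and equate their D, G entries.
Row 2 is now all distinguished symbols — the join is lossless.

Yes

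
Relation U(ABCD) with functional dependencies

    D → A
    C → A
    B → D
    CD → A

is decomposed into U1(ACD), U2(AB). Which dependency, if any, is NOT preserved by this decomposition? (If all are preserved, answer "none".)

B → D

Check B → D: no single fragment contains all of {BD}, and the restricted closure of {B} across the fragments never reaches {D}.
D → A is preserved.
C → A is preserved.
CD → A is preserved.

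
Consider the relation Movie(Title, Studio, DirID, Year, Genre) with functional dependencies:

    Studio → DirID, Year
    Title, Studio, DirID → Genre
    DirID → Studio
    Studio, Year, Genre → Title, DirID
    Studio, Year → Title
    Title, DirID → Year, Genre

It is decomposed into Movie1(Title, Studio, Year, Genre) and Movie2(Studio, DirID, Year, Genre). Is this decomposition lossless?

Common attributes: Movie1 ∩ Movie2 = {Studio, Year, Genre}.
Closure of {Studio, Year, Genre}: Studio → DirID, Year applies, adding DirID; Studio, Year, Genre → Title, DirID applies, adding Title. So (Studio, Year, Genre)⁺ = {Title, Studio, DirID, Year, Genre}.
This closure contains every attribute of Movie1, so Movie1 ∩ Movie2 → Movie1. The join is lossless.

Yes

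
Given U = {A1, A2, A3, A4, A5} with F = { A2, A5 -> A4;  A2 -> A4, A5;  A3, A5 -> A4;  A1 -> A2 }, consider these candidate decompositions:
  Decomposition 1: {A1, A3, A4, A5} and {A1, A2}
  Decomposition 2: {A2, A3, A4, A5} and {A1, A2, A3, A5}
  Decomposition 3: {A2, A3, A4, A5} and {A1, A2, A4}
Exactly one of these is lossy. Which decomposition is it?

Decomposition 3

Decomposition 1: common = {A1}, closure = {A1, A2, A4, A5} → lossless.
Decomposition 2: common = {A2, A3, A5}, closure = {A2, A3, A4, A5} → lossless.
Decomposition 3: common = {A2, A4}, closure = {A2, A4, A5} → lossy.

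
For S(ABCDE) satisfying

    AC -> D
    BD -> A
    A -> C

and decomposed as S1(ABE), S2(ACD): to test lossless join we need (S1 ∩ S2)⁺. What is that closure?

S1 ∩ S2 = {A}.
A → C applies, adding C
AC → D applies, adding D
Closure: {ACD}.

ACD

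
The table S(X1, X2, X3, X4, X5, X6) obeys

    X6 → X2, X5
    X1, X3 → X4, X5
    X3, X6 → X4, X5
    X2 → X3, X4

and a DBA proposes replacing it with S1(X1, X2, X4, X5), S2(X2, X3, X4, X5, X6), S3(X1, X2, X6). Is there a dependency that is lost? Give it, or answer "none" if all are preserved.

Check X1, X3 → X4, X5: no single fragment contains all of {X1, X3, X4, X5}, and the restricted closure of {X1, X3} across the fragments never reaches {X4, X5}.
X6 → X2, X5 is preserved.
X3, X6 → X4, X5 is preserved.
X2 → X3, X4 is preserved.

X1, X3 → X4, X5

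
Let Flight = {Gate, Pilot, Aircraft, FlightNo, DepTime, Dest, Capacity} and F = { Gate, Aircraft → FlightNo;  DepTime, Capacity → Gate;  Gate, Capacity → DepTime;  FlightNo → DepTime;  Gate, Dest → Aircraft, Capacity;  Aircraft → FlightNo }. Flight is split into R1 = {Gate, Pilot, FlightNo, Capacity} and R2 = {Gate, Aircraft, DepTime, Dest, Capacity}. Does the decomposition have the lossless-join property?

No

Common attributes: R1 ∩ R2 = {Gate, Capacity}.
Closure of {Gate, Capacity}: Gate, Capacity → DepTime applies, adding DepTime. So (Gate, Capacity)⁺ = {Gate, DepTime, Capacity}.
The closure contains neither all of R1 = {Gate, Pilot, FlightNo, Capacity} nor all of R2 = {Gate, Aircraft, DepTime, Dest, Capacity}, so the common attributes are not a superkey of either fragment. The join is lossy.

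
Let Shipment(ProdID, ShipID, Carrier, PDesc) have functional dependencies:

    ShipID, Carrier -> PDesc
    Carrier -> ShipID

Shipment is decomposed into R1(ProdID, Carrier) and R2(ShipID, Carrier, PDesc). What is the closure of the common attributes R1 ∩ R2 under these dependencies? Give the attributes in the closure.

ShipID, Carrier, PDesc

R1 ∩ R2 = {Carrier}.
Carrier → ShipID applies, adding ShipID
ShipID, Carrier → PDesc applies, adding PDesc
Closure: {ShipID, Carrier, PDesc}.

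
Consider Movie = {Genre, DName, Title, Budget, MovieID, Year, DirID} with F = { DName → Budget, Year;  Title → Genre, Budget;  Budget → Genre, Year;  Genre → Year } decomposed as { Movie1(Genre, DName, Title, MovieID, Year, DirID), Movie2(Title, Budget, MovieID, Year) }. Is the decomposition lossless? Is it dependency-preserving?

lossless but not dependency-preserving

Lossless test: (Title, MovieID, Year)⁺ = {Genre, Title, Budget, MovieID, Year}, which contains all of one fragment — lossless.
Dependency preservation: the restricted closure of {DName} across the fragments never reaches {Budget, Year}, so DName → Budget, Year cannot be enforced without a join — not preserved.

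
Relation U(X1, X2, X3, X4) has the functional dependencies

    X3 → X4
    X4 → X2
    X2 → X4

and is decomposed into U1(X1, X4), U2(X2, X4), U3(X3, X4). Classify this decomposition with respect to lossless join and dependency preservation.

Lossless test (chase): Rows 1 and 2 agree on X4; apply X4→X2 and equate their X2 entries. Rows 1 and 3 agree on X4; apply X4→X2 and equate their X2 entries. No row becomes fully distinguished — the join is lossy.
Dependency preservation: every FD's attributes lie within a single fragment, so each can be enforced locally — preserved.

lossy but dependency-preserving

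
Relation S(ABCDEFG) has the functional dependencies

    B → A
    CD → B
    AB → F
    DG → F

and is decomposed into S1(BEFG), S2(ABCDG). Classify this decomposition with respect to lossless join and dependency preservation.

Lossless test: (BG)⁺ = {ABFG}, which is a superkey of neither fragment — lossy.
Dependency preservation: the restricted closure of {DG} across the fragments never reaches {F}, so DG → F cannot be enforced without a join — not preserved.

lossy and not dependency-preserving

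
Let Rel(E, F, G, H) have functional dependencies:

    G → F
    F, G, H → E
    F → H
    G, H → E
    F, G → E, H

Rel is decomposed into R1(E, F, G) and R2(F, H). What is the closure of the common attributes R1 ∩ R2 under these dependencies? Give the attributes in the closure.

F, H

R1 ∩ R2 = {F}.
F → H applies, adding H
Closure: {F, H}.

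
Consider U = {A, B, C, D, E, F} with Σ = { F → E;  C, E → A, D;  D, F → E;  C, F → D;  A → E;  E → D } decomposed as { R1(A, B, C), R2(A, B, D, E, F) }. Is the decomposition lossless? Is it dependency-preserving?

Lossless test: (A, B)⁺ = {A, B, D, E}, which is a superkey of neither fragment — lossy.
Dependency preservation: the restricted closure of {C, E} across the fragments never reaches {A, D}, so C, E → A, D cannot be enforced without a join — not preserved.

lossy and not dependency-preserving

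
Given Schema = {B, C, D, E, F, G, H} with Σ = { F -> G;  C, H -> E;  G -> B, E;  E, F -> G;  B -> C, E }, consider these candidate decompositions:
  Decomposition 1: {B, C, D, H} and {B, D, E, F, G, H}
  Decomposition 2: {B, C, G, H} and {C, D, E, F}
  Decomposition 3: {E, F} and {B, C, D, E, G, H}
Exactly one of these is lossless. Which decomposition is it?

Decomposition 1: common = {B, D, H}, closure = {B, C, D, E, H} → lossless.
Decomposition 2: common = {C}, closure = {C} → lossy.
Decomposition 3: common = {E}, closure = {E} → lossy.

Decomposition 1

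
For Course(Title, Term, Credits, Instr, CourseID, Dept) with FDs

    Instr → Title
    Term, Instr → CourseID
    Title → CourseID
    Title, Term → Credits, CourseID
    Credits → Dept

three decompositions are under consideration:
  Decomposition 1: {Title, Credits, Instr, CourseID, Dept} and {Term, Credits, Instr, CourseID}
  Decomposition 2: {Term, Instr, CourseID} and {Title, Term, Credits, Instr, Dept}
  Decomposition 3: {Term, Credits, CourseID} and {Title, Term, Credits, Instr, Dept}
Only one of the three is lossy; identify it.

Decomposition 3

Decomposition 1: common = {Credits, Instr, CourseID}, closure = {Title, Credits, Instr, CourseID, Dept} → lossless.
Decomposition 2: common = {Term, Instr}, closure = {Title, Term, Credits, Instr, CourseID, Dept} → lossless.
Decomposition 3: common = {Term, Credits}, closure = {Term, Credits, Dept} → lossy.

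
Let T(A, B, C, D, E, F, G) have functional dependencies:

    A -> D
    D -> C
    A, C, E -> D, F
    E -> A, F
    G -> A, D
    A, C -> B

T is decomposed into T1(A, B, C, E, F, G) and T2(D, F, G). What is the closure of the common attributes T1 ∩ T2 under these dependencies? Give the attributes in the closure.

A, B, C, D, F, G

T1 ∩ T2 = {F, G}.
G → A, D applies, adding A, D
D → C applies, adding C
A, C → B applies, adding B
Closure: {A, B, C, D, F, G}.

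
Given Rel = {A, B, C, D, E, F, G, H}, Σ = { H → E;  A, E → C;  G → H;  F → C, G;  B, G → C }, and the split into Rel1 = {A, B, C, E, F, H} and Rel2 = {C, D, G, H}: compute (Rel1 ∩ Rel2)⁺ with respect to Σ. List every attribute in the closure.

C, E, H

Rel1 ∩ Rel2 = {C, H}.
H → E applies, adding E
Closure: {C, E, H}.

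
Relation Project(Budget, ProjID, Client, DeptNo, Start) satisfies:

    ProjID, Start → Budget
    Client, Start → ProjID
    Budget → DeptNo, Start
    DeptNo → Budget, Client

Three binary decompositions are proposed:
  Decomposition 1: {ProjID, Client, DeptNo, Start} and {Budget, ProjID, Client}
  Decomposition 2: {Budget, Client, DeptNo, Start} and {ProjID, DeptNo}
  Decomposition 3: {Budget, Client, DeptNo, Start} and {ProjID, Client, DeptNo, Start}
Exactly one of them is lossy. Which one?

Decomposition 1: common = {ProjID, Client}, closure = {ProjID, Client} → lossy.
Decomposition 2: common = {DeptNo}, closure = {Budget, ProjID, Client, DeptNo, Start} → lossless.
Decomposition 3: common = {Client, DeptNo, Start}, closure = {Budget, ProjID, Client, DeptNo, Start} → lossless.

Decomposition 1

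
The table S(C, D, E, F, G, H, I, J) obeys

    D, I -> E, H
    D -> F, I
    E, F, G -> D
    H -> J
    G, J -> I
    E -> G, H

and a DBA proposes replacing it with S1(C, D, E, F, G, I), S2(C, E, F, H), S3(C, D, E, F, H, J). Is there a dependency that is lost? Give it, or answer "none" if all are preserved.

G, J -> I

Check G, J → I: no single fragment contains all of {G, I, J}, and the restricted closure of {G, J} across the fragments never reaches {I}.
D, I → E, H is preserved.
D → F, I is preserved.
E, F, G → D is preserved.
H → J is preserved.
E → G, H is preserved.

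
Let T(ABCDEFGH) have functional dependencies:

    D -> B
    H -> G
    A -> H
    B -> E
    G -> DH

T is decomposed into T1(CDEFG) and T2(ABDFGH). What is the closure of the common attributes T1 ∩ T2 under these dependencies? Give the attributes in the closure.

BDEFGH

T1 ∩ T2 = {DFG}.
D → B applies, adding B
B → E applies, adding E
G → DH applies, adding H
Closure: {BDEFGH}.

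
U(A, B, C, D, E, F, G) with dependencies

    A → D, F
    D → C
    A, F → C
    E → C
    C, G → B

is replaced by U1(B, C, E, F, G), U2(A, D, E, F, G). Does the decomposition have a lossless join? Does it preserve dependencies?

Lossless test: (E, F, G)⁺ = {B, C, E, F, G}, which contains all of one fragment — lossless.
Dependency preservation: the restricted closure of {D} across the fragments never reaches {C}, so D → C cannot be enforced without a join — not preserved.

lossless but not dependency-preserving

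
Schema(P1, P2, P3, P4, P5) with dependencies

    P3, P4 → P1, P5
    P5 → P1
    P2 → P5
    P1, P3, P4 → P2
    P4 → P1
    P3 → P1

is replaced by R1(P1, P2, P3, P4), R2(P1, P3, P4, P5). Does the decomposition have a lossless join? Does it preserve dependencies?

Lossless test: (P1, P3, P4)⁺ = {P1, P2, P3, P4, P5}, which contains all of one fragment — lossless.
Dependency preservation: the restricted closure of {P2} across the fragments never reaches {P5}, so P2 → P5 cannot be enforced without a join — not preserved.

lossless but not dependency-preserving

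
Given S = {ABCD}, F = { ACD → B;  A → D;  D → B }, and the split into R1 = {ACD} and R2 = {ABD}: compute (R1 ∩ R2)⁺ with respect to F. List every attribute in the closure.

ABD

R1 ∩ R2 = {AD}.
D → B applies, adding B
Closure: {ABD}.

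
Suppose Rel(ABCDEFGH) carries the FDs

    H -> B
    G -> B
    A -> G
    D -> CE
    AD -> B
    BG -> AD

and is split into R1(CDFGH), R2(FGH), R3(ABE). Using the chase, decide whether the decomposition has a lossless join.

Chase test. Columns are ABCDEFGH; row i has aⱼ where attribute j ∈ Ri, else bᵢⱼ.
Initial tableau (one row per fragment):
  row 1: b11 b12 a3 a4 b15 a6 a7 a8
  row 2: b21 b22 b23 b24 b25 a6 a7 a8
  row 3: a1 a2 b33 b34 a5 b36 b37 b38
Rows 1 and 2 agree on H; apply H→B and equate their B entries.
Rows 1 and 2 agree on BG; apply BG→AD and equate their AD entries.
Rows 1 and 2 agree on D; apply D→CE and equate their CE entries.
No row becomes fully distinguished — the join is lossy.

No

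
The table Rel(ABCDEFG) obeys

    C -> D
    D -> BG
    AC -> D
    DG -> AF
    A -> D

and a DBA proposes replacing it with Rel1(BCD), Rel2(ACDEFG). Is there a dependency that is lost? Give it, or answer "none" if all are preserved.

none

C → D lies within Rel1.
D → BG: restricted closure across fragments reaches BG.
AC → D lies within Rel2.
DG → AF lies within Rel2.
A → D lies within Rel2.
Every dependency is enforceable on the fragments, so the decomposition is dependency-preserving.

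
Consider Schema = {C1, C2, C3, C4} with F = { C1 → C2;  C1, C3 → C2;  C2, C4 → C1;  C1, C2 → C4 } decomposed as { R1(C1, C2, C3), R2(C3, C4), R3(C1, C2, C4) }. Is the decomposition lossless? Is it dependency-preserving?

lossless and dependency-preserving

Lossless test (chase): Rows 1 and 3 agree on C1, C2; apply C1, C2→C4 and equate their C4 entries. Row 1 is now all distinguished symbols — the join is lossless.
Dependency preservation: every FD's attributes lie within a single fragment, so each can be enforced locally — preserved.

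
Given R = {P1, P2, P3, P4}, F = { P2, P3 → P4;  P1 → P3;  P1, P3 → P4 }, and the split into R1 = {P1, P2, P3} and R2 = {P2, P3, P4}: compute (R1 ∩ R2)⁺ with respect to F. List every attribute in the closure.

R1 ∩ R2 = {P2, P3}.
P2, P3 → P4 applies, adding P4
Closure: {P2, P3, P4}.

P2, P3, P4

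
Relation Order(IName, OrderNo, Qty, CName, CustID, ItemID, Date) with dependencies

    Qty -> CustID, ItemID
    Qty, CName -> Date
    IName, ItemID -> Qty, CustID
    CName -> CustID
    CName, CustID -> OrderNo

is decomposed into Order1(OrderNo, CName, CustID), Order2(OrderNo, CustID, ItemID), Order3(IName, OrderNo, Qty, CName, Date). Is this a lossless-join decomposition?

No

Chase test. Columns are IName, OrderNo, Qty, CName, CustID, ItemID, Date; row i has aⱼ where attribute j ∈ Orderi, else bᵢⱼ.
Initial tableau (one row per fragment):
  row 1: b11 a2 b13 a4 a5 b16 b17
  row 2: b21 a2 b23 b24 a5 a6 b27
  row 3: a1 a2 a3 a4 b35 b36 a7
Rows 1 and 3 agree on CName; apply CName→CustID and equate their CustID entries.
No row becomes fully distinguished — the join is lossy.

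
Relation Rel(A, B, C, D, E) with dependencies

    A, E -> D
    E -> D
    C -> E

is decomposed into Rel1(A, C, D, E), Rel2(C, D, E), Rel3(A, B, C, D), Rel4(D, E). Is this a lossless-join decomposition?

Yes

Chase test. Columns are A, B, C, D, E; row i has aⱼ where attribute j ∈ Reli, else bᵢⱼ.
Initial tableau (one row per fragment):
  row 1: a1 b12 a3 a4 a5
  row 2: b21 b22 a3 a4 a5
  row 3: a1 a2 a3 a4 b35
  row 4: b41 b42 b43 a4 a5
Rows 1 and 3 agree on C; apply C→E and equate their E entries.
Row 3 is now all distinguished symbols — the join is lossless.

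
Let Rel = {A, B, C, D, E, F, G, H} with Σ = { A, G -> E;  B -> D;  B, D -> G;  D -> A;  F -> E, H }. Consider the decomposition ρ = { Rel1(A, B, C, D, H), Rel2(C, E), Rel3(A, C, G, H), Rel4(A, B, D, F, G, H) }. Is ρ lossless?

Chase test. Columns are A, B, C, D, E, F, G, H; row i has aⱼ where attribute j ∈ Reli, else bᵢⱼ.
Initial tableau (one row per fragment):
  row 1: a1 a2 a3 a4 b15 b16 b17 a8
  row 2: b21 b22 a3 b24 a5 b26 b27 b28
  row 3: a1 b32 a3 b34 b35 b36 a7 a8
  row 4: a1 a2 b43 a4 b45 a6 a7 a8
Rows 3 and 4 agree on A, G; apply A, G→E and equate their E entries.
Rows 1 and 4 agree on B, D; apply B, D→G and equate their G entries.
Rows 1 and 3 agree on A, G; apply A, G→E and equate their E entries.
No row becomes fully distinguished — the join is lossy.

No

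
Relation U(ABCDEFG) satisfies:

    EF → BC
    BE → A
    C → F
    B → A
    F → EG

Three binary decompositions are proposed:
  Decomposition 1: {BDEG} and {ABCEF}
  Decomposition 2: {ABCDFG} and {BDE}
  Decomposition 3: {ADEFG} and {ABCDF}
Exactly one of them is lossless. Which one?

Decomposition 3

Decomposition 1: common = {BE}, closure = {ABE} → lossy.
Decomposition 2: common = {BD}, closure = {ABD} → lossy.
Decomposition 3: common = {ADF}, closure = {ABCDEFG} → lossless.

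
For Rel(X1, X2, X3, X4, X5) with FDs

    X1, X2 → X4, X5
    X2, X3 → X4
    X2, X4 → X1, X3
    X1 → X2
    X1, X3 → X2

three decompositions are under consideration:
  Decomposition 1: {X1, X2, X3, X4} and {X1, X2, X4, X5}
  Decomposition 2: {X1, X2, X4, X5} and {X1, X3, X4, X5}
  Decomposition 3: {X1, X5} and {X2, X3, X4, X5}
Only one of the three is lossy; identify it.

Decomposition 3

Decomposition 1: common = {X1, X2, X4}, closure = {X1, X2, X3, X4, X5} → lossless.
Decomposition 2: common = {X1, X4, X5}, closure = {X1, X2, X3, X4, X5} → lossless.
Decomposition 3: common = {X5}, closure = {X5} → lossy.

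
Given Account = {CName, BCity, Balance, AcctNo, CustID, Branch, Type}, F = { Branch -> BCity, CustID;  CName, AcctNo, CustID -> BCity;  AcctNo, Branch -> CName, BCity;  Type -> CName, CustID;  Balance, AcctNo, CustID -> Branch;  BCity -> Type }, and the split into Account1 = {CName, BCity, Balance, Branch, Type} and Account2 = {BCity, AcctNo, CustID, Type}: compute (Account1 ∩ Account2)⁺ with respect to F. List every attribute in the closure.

CName, BCity, CustID, Type

Account1 ∩ Account2 = {BCity, Type}.
Type → CName, CustID applies, adding CName, CustID
Closure: {CName, BCity, CustID, Type}.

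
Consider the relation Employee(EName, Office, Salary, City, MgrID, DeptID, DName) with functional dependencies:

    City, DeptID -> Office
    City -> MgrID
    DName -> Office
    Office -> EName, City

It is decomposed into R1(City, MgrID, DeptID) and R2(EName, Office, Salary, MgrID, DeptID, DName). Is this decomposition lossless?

Common attributes: R1 ∩ R2 = {MgrID, DeptID}.
No dependency enlarges {MgrID, DeptID}, so (MgrID, DeptID)⁺ = {MgrID, DeptID}.
The closure contains neither all of R1 = {City, MgrID, DeptID} nor all of R2 = {EName, Office, Salary, MgrID, DeptID, DName}, so the common attributes are not a superkey of either fragment. The join is lossy.

No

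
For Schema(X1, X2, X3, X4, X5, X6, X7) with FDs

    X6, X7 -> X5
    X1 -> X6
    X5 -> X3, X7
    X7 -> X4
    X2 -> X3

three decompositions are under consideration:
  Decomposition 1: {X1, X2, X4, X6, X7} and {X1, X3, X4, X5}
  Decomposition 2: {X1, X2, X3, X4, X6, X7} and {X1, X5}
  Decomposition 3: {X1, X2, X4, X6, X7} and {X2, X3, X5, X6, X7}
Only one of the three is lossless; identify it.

Decomposition 3

Decomposition 1: common = {X1, X4}, closure = {X1, X4, X6} → lossy.
Decomposition 2: common = {X1}, closure = {X1, X6} → lossy.
Decomposition 3: common = {X2, X6, X7}, closure = {X2, X3, X4, X5, X6, X7} → lossless.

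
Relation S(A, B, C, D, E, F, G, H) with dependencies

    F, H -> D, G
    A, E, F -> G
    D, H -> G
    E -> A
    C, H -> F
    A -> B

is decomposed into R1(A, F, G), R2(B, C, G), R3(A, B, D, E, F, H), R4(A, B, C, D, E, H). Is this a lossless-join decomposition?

Chase test. Columns are A, B, C, D, E, F, G, H; row i has aⱼ where attribute j ∈ Ri, else bᵢⱼ.
Initial tableau (one row per fragment):
  row 1: a1 b12 b13 b14 b15 a6 a7 b18
  row 2: b21 a2 a3 b24 b25 b26 a7 b28
  row 3: a1 a2 b33 a4 a5 a6 b37 a8
  row 4: a1 a2 a3 a4 a5 b46 b47 a8
Rows 3 and 4 agree on D, H; apply D, H→G and equate their G entries.
Rows 1 and 3 agree on A; apply A→B and equate their B entries.
No row becomes fully distinguished — the join is lossy.

No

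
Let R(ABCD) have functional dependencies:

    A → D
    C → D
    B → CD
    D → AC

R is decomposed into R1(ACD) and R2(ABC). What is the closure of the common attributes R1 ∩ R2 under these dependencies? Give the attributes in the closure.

ACD

R1 ∩ R2 = {AC}.
A → D applies, adding D
Closure: {ACD}.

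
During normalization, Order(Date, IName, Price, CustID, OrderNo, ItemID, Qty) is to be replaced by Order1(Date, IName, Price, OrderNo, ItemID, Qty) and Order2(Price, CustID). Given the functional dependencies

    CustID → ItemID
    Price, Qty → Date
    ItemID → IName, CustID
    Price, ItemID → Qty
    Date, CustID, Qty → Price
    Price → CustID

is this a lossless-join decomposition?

Yes

Common attributes: Order1 ∩ Order2 = {Price}.
Closure of {Price}: Price → CustID applies, adding CustID; CustID → ItemID applies, adding ItemID; ItemID → IName, CustID applies, adding IName; Price, ItemID → Qty applies, adding Qty; Price, Qty → Date applies, adding Date. So (Price)⁺ = {Date, IName, Price, CustID, ItemID, Qty}.
This closure contains every attribute of Order2, so Order1 ∩ Order2 → Order2. The join is lossless.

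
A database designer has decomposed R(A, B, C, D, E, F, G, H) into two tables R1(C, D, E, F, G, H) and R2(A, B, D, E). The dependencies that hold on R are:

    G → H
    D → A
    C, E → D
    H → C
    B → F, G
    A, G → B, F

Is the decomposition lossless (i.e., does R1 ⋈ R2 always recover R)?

Common attributes: R1 ∩ R2 = {D, E}.
Closure of {D, E}: D → A applies, adding A. So (D, E)⁺ = {A, D, E}.
The closure contains neither all of R1 = {C, D, E, F, G, H} nor all of R2 = {A, B, D, E}, so the common attributes are not a superkey of either fragment. The join is lossy.

No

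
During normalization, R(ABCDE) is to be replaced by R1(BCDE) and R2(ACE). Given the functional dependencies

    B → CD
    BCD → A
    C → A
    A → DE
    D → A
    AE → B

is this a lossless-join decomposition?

Common attributes: R1 ∩ R2 = {CE}.
Closure of {CE}: C → A applies, adding A; A → DE applies, adding D; AE → B applies, adding B. So (CE)⁺ = {ABCDE}.
This closure contains every attribute of R1, so R1 ∩ R2 → R1. The join is lossless.

Yes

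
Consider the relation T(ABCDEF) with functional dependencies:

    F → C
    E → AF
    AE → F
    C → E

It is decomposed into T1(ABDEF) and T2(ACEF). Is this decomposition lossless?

Yes

Common attributes: T1 ∩ T2 = {AEF}.
Closure of {AEF}: F → C applies, adding C. So (AEF)⁺ = {ACEF}.
This closure contains every attribute of T2, so T1 ∩ T2 → T2. The join is lossless.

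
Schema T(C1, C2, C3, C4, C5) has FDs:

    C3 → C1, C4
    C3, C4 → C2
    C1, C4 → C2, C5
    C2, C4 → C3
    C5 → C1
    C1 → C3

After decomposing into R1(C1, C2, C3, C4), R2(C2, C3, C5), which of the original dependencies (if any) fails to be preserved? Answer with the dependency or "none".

C3 → C1, C4 lies within R1.
C3, C4 → C2 lies within R1.
C1, C4 → C2, C5: restricted closure across fragments reaches C2, C5.
C2, C4 → C3 lies within R1.
C5 → C1: restricted closure across fragments reaches C1.
C1 → C3 lies within R1.
Every dependency is enforceable on the fragments, so the decomposition is dependency-preserving.

none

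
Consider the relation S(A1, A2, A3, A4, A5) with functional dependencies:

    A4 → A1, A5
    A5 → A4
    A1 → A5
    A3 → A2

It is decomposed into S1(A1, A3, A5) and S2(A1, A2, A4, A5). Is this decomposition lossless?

No

Common attributes: S1 ∩ S2 = {A1, A5}.
Closure of {A1, A5}: A5 → A4 applies, adding A4. So (A1, A5)⁺ = {A1, A4, A5}.
The closure contains neither all of S1 = {A1, A3, A5} nor all of S2 = {A1, A2, A4, A5}, so the common attributes are not a superkey of either fragment. The join is lossy.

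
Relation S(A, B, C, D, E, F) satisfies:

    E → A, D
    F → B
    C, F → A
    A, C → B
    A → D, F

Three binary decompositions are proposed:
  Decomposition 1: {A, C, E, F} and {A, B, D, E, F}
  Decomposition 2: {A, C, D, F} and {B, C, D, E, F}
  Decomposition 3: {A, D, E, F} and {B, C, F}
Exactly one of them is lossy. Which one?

Decomposition 1: common = {A, E, F}, closure = {A, B, D, E, F} → lossless.
Decomposition 2: common = {C, D, F}, closure = {A, B, C, D, F} → lossless.
Decomposition 3: common = {F}, closure = {B, F} → lossy.

Decomposition 3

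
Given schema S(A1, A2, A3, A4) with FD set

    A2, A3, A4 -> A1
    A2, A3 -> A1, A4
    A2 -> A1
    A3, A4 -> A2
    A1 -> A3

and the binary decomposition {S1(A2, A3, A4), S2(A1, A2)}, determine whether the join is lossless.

Common attributes: S1 ∩ S2 = {A2}.
Closure of {A2}: A2 → A1 applies, adding A1; A1 → A3 applies, adding A3; A2, A3 → A1, A4 applies, adding A4. So (A2)⁺ = {A1, A2, A3, A4}.
This closure contains every attribute of S1, so S1 ∩ S2 → S1. The join is lossless.

Yes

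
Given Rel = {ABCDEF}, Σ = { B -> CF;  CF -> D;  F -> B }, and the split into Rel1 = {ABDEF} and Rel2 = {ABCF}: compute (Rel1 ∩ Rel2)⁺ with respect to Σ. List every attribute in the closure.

ABCDF

Rel1 ∩ Rel2 = {ABF}.
B → CF applies, adding C
CF → D applies, adding D
Closure: {ABCDF}.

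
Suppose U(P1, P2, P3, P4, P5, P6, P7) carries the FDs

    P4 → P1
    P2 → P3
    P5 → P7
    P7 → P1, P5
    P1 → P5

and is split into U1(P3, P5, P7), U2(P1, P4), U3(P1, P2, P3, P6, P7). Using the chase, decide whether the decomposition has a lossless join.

No

Chase test. Columns are P1, P2, P3, P4, P5, P6, P7; row i has aⱼ where attribute j ∈ Ui, else bᵢⱼ.
Initial tableau (one row per fragment):
  row 1: b11 b12 a3 b14 a5 b16 a7
  row 2: a1 b22 b23 a4 b25 b26 b27
  row 3: a1 a2 a3 b34 b35 a6 a7
Rows 1 and 3 agree on P7; apply P7→P1, P5 and equate their P1, P5 entries.
Rows 1 and 2 agree on P1; apply P1→P5 and equate their P5 entries.
Rows 1 and 2 agree on P5; apply P5→P7 and equate their P7 entries.
No row becomes fully distinguished — the join is lossy.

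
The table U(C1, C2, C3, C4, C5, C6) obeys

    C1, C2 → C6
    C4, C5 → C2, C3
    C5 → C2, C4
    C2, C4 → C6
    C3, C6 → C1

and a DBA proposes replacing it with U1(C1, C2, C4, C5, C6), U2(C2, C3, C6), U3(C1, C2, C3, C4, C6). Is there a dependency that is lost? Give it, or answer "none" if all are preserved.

C4, C5 → C2, C3

Check C4, C5 → C2, C3: no single fragment contains all of {C2, C3, C4, C5}, and the restricted closure of {C4, C5} across the fragments never reaches {C2, C3}.
C1, C2 → C6 is preserved.
C5 → C2, C4 is preserved.
C2, C4 → C6 is preserved.
C3, C6 → C1 is preserved.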